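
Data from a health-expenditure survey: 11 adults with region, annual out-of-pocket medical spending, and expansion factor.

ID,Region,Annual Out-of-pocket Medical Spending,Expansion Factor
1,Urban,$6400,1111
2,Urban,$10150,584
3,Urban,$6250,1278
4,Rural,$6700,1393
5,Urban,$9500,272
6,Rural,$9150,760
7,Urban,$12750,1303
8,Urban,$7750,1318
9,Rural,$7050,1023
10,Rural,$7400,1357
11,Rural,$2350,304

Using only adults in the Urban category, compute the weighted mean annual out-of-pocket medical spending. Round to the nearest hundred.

8600

Urban rows: 1, 2, 3, 5, 7, 8
Weighted sum = 6400×1111 + 10150×584 + 6250×1278 + 9500×272 + 12750×1303 + 7750×1318
  = 7110400 + 5927600 + 7987500 + 2584000 + 16613250 + 10214500 = 50437250
Sum of weights = 5866
Weighted mean = 50437250 / 5866 = 8598.2356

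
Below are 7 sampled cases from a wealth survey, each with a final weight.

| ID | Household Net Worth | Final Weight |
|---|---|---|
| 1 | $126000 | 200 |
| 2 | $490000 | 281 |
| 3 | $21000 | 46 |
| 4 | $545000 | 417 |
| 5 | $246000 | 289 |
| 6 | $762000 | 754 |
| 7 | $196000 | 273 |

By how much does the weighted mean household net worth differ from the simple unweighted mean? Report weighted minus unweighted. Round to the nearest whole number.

141564

Unweighted sum = 126000 + 490000 + 21000 + 545000 + 246000 + 762000 + 196000 = 2386000
Unweighted mean = 2386000 / 7 = 340857.14
Weighted sum = 126000×200 + 490000×281 + 21000×46 + 545000×417 + 246000×289 + 762000×754 + 196000×273
  = 1090271000
Sum of weights = 200 + 281 + 46 + 417 + 289 + 754 + 273 = 2260
Weighted mean = 1090271000 / 2260 = 482420.8
Difference (weighted minus unweighted) = 141563.65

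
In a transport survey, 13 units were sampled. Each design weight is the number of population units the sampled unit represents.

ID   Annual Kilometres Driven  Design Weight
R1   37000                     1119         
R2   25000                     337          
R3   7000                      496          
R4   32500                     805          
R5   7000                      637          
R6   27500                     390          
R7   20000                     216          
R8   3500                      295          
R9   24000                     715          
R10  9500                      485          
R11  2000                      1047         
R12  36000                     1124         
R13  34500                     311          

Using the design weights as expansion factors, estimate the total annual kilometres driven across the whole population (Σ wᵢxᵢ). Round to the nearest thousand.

175054000

Weighted total = 175054000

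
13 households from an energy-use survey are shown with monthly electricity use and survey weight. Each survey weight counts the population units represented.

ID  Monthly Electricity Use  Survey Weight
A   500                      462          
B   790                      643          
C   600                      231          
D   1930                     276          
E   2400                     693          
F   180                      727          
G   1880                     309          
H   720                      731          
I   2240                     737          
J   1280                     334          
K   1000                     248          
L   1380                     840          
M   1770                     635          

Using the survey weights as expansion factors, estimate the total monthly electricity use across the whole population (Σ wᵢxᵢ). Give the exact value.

Weighted total = 8921100

8921100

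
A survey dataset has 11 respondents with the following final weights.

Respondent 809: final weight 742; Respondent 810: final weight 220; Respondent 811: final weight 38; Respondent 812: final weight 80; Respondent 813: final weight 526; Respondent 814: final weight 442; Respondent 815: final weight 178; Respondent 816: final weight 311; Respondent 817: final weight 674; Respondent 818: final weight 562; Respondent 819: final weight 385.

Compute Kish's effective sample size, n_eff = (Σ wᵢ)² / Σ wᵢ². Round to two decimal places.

Σ wᵢ = 4158
Σ wᵢ² = 2125598
n_eff = 4158² / 2125598 = 17288964 / 2125598 = 8.1336941

8.13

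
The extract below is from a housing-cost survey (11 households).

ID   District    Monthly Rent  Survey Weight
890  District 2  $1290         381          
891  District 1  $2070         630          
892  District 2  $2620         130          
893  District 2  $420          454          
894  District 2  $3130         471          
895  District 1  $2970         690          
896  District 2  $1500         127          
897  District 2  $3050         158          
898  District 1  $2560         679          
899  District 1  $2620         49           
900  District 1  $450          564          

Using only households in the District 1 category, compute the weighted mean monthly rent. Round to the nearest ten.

District 1 rows: 891, 895, 898, 899, 900
Weighted sum = 2070×630 + 2970×690 + 2560×679 + 2620×49 + 450×564
  = 5473820
Sum of weights = 630 + 690 + 679 + 49 + 564 = 2612
Weighted mean = 5473820 / 2612 = 2095.6432

2100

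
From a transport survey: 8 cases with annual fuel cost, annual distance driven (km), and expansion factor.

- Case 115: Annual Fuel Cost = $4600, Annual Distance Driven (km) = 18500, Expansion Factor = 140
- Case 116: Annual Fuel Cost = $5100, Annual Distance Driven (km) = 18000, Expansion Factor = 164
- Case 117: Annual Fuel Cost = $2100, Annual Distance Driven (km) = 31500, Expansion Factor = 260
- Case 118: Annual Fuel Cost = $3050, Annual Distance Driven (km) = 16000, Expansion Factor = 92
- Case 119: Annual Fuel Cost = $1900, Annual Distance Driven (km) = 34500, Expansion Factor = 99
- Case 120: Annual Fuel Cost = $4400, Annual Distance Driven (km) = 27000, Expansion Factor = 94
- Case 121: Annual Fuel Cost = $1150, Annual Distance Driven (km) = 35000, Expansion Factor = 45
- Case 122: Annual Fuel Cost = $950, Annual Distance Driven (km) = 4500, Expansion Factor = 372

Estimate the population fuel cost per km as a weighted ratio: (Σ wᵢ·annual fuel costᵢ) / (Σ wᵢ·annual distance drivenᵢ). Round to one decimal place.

Σ wᵢ·y = 4600×140 + 5100×164 + 2100×260 + 3050×92 + 1900×99 + 4400×94 + 1150×45 + 950×372
  = 644000 + 836400 + 546000 + 280600 + 188100 + 413600 + 51750 + 353400 = 3313850
Σ wᵢ·x = 24406500
Ratio = 3313850 / 24406500 = 0.13577735

0.1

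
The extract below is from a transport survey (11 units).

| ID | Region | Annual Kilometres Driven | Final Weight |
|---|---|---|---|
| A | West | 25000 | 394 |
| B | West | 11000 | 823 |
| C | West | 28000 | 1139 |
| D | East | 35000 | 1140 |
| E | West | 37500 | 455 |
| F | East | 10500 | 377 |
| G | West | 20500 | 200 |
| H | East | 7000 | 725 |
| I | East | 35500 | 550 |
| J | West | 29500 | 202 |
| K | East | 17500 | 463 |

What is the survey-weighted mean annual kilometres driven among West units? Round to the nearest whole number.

24250

West rows: A, B, C, E, G, J
Weighted sum = 77916500
Sum of weights = 394 + 823 + 1139 + 455 + 200 + 202 = 3213
Weighted mean = 77916500 / 3213 = 24250.389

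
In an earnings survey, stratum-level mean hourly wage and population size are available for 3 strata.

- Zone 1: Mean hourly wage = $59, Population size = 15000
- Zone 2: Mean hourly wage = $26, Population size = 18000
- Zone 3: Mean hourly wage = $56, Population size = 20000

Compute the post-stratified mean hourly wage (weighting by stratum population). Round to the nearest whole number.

Σ Nₕ·x̄ₕ = 2473000
Σ Nₕ = 15000 + 18000 + 20000 = 53000
Overall mean = 2473000 / 53000 = 46.660377

47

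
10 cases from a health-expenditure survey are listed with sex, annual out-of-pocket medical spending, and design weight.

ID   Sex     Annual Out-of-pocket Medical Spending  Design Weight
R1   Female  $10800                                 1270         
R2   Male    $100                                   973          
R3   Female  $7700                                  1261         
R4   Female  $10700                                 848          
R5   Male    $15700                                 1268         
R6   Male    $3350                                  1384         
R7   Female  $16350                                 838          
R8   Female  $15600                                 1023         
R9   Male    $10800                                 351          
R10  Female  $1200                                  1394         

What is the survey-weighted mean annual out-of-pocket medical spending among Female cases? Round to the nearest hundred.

Female rows: R1, R3, R4, R7, R8, R10
Weighted sum = 10800×1270 + 7700×1261 + 10700×848 + 16350×838 + 15600×1023 + 1200×1394
  = 13716000 + 9709700 + 9073600 + 13701300 + 15958800 + 1672800 = 63832200
Sum of weights = 1270 + 1261 + 848 + 838 + 1023 + 1394 = 6634
Weighted mean = 63832200 / 6634 = 9621.9777

9600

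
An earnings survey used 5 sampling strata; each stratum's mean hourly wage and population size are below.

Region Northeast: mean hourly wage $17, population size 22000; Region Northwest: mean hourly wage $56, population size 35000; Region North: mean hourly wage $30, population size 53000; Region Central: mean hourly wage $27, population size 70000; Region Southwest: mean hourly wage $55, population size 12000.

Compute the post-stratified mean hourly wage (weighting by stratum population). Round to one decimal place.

33.7

Σ Nₕ·x̄ₕ = 17×22000 + 56×35000 + 30×53000 + 27×70000 + 55×12000
  = 374000 + 1960000 + 1590000 + 1890000 + 660000 = 6474000
Σ Nₕ = 192000
Overall mean = 6474000 / 192000 = 33.71875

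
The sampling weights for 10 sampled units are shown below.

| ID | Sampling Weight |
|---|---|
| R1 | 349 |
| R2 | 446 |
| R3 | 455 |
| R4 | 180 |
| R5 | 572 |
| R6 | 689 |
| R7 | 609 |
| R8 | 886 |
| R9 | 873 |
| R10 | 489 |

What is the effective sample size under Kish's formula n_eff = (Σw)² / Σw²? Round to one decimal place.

8.7

Σ wᵢ = 349 + 446 + 455 + 180 + 572 + 689 + 609 + 886 + 873 + 489 = 5548
Σ wᵢ² = 121801 + 198916 + 207025 + 32400 + 327184 + 474721 + 370881 + 784996 + 762129 + 239121 = 3519174
n_eff = 5548² / 3519174 = 30780304 / 3519174 = 8.746457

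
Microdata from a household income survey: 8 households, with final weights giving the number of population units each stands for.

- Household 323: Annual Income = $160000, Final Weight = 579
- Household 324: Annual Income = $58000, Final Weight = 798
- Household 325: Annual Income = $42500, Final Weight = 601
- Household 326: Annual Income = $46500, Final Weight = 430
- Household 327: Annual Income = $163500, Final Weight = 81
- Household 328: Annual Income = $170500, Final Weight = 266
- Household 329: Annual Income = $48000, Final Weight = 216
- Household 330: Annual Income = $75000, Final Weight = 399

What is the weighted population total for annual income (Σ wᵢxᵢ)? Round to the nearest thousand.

283351000

Weighted total = 160000×579 + 58000×798 + 42500×601 + 46500×430 + 163500×81 + 170500×266 + 48000×216 + 75000×399
  = 92640000 + 46284000 + 25542500 + 19995000 + 13243500 + 45353000 + 10368000 + 29925000 = 283351000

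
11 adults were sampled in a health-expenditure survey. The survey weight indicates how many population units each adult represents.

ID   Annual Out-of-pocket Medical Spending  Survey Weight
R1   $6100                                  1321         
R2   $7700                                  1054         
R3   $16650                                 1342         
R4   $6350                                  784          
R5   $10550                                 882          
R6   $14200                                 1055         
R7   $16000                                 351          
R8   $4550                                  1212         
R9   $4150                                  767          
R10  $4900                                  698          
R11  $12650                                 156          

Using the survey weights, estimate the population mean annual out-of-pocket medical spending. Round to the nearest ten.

9090

Weighted sum = 6100×1321 + 7700×1054 + 16650×1342 + 6350×784 + 10550×882 + 14200×1055 + 16000×351 + 4550×1212 + 4150×767 + 4900×698 + 12650×156
  = 87489950
Sum of weights = 1321 + 1054 + 1342 + 784 + 882 + 1055 + 351 + 1212 + 767 + 698 + 156 = 9622
Weighted mean = 87489950 / 9622 = 9092.699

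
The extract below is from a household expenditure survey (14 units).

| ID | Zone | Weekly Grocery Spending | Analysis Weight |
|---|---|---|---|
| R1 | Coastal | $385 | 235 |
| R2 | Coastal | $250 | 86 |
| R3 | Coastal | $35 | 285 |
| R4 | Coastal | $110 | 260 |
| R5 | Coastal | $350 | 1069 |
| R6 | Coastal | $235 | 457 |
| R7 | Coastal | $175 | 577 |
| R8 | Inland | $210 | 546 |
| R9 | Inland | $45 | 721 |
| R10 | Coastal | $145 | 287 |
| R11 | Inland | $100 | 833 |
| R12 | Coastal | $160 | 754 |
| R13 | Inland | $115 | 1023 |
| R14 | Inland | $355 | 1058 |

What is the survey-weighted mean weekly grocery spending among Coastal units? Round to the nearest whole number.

223

Coastal rows: R1, R2, R3, R4, R5, R6, R7, R10, R12
Weighted sum = 895325
Sum of weights = 4010
Weighted mean = 895325 / 4010 = 223.27307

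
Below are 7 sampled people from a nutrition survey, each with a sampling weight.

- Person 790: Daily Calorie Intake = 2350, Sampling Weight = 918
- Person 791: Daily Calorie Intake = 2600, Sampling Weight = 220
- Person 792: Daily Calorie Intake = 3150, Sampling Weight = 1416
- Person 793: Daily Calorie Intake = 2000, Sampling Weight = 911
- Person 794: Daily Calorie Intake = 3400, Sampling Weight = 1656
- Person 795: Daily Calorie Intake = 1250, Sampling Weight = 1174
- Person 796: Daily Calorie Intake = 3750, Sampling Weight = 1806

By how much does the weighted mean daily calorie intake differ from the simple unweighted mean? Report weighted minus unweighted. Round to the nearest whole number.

182

Unweighted sum = 2350 + 2600 + 3150 + 2000 + 3400 + 1250 + 3750 = 18500
Unweighted mean = 18500 / 7 = 2642.8571
Weighted sum = 2350×918 + 2600×220 + 3150×1416 + 2000×911 + 3400×1656 + 1250×1174 + 3750×1806
  = 2157300 + 572000 + 4460400 + 1822000 + 5630400 + 1467500 + 6772500 = 22882100
Sum of weights = 918 + 220 + 1416 + 911 + 1656 + 1174 + 1806 = 8101
Weighted mean = 22882100 / 8101 = 2824.6019
Difference (weighted minus unweighted) = 181.74476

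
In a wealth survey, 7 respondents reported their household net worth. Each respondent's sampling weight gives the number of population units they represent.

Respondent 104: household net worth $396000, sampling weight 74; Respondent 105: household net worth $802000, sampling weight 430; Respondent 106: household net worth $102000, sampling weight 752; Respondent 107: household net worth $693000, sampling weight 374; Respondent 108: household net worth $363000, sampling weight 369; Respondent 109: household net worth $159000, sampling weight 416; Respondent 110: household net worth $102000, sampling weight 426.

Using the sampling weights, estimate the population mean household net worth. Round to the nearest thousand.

336000

Weighted sum = 396000×74 + 802000×430 + 102000×752 + 693000×374 + 363000×369 + 159000×416 + 102000×426
  = 29304000 + 344860000 + 76704000 + 259182000 + 133947000 + 66144000 + 43452000 = 953593000
Sum of weights = 2841
Weighted mean = 953593000 / 2841 = 335654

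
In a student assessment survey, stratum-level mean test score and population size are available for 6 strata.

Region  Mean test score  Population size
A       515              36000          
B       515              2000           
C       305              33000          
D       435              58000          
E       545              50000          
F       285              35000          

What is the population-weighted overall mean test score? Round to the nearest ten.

Σ Nₕ·x̄ₕ = 92090000
Σ Nₕ = 214000
Overall mean = 92090000 / 214000 = 430.3271

430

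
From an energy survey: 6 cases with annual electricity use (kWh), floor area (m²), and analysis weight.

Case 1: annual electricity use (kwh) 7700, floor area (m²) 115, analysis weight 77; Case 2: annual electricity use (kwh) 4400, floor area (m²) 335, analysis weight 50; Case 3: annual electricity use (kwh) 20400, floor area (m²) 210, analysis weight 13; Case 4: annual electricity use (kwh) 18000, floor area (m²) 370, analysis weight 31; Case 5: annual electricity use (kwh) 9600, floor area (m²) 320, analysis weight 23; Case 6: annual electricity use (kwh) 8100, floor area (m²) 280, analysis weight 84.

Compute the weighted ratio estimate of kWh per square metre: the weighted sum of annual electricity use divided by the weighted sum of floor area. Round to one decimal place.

Σ wᵢ·y = 7700×77 + 4400×50 + 20400×13 + 18000×31 + 9600×23 + 8100×84
  = 592900 + 220000 + 265200 + 558000 + 220800 + 680400 = 2537300
Σ wᵢ·x = 115×77 + 335×50 + 210×13 + 370×31 + 320×23 + 280×84
  = 8855 + 16750 + 2730 + 11470 + 7360 + 23520 = 70685
Ratio = 2537300 / 70685 = 35.895876

35.9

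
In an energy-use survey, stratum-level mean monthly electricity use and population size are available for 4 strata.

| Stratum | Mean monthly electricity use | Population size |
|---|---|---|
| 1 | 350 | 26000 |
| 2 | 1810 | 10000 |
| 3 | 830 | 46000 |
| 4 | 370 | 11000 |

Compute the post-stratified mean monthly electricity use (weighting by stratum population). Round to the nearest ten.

750

Σ Nₕ·x̄ₕ = 69450000
Σ Nₕ = 26000 + 10000 + 46000 + 11000 = 93000
Overall mean = 69450000 / 93000 = 746.77419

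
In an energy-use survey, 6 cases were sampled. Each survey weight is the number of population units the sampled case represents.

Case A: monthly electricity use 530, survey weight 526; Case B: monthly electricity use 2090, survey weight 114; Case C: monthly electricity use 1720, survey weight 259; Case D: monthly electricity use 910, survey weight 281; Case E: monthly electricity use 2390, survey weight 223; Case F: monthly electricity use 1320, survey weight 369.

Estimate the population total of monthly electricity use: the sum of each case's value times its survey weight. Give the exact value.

Weighted total = 530×526 + 2090×114 + 1720×259 + 910×281 + 2390×223 + 1320×369
  = 278780 + 238260 + 445480 + 255710 + 532970 + 487080 = 2238280

2238280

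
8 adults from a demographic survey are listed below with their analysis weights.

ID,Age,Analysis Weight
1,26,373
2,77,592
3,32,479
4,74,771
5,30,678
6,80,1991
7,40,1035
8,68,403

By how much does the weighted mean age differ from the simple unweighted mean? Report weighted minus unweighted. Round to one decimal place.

6.1

Unweighted sum = 26 + 77 + 32 + 74 + 30 + 80 + 40 + 68 = 427
Unweighted mean = 427 / 8 = 53.375
Weighted sum = 26×373 + 77×592 + 32×479 + 74×771 + 30×678 + 80×1991 + 40×1035 + 68×403
  = 9698 + 45584 + 15328 + 57054 + 20340 + 159280 + 41400 + 27404 = 376088
Sum of weights = 373 + 592 + 479 + 771 + 678 + 1991 + 1035 + 403 = 6322
Weighted mean = 376088 / 6322 = 59.488769
Difference (weighted minus unweighted) = 6.1137694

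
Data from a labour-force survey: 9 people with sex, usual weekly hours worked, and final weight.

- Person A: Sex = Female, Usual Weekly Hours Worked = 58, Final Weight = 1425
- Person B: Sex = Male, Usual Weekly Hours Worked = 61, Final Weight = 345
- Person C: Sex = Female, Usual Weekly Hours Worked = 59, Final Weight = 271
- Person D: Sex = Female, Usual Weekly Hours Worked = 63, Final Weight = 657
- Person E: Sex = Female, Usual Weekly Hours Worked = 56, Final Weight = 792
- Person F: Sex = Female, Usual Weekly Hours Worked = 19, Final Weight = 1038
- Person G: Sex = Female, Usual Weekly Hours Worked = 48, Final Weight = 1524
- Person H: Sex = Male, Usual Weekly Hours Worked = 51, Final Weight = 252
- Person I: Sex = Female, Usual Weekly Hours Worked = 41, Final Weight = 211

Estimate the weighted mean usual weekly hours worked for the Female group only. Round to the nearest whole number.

48

Female rows: A, C, D, E, F, G, I
Weighted sum = 58×1425 + 59×271 + 63×657 + 56×792 + 19×1038 + 48×1524 + 41×211
  = 285907
Sum of weights = 1425 + 271 + 657 + 792 + 1038 + 1524 + 211 = 5918
Weighted mean = 285907 / 5918 = 48.311423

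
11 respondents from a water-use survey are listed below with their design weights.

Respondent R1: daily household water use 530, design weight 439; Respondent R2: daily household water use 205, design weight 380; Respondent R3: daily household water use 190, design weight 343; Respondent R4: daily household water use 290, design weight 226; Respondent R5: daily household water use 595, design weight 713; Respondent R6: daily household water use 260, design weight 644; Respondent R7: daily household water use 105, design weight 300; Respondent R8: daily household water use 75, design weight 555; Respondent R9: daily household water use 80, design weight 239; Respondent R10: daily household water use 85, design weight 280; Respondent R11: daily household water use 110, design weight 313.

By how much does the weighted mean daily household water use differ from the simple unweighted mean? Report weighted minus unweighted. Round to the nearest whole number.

Unweighted sum = 530 + 205 + 190 + 290 + 595 + 260 + 105 + 75 + 80 + 85 + 110 = 2525
Unweighted mean = 2525 / 11 = 229.54545
Weighted sum = 530×439 + 205×380 + 190×343 + 290×226 + 595×713 + 260×644 + 105×300 + 75×555 + 80×239 + 85×280 + 110×313
  = 232670 + 77900 + 65170 + 65540 + 424235 + 167440 + 31500 + 41625 + 19120 + 23800 + 34430 = 1183430
Sum of weights = 439 + 380 + 343 + 226 + 713 + 644 + 300 + 555 + 239 + 280 + 313 = 4432
Weighted mean = 1183430 / 4432 = 267.0194
Difference (weighted minus unweighted) = 37.47395

37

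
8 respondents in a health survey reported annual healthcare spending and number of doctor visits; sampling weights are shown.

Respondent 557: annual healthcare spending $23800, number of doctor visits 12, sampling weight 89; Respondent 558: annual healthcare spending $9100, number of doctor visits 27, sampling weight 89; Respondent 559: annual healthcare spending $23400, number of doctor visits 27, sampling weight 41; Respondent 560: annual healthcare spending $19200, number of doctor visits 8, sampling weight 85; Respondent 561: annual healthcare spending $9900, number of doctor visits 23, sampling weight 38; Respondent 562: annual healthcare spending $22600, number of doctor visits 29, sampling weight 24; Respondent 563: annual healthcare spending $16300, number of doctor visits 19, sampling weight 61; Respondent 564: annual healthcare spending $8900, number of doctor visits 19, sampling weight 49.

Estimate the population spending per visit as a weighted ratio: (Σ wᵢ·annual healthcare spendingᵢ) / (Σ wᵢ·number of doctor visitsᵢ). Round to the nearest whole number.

882

Σ wᵢ·y = 7868500
Σ wᵢ·x = 12×89 + 27×89 + 27×41 + 8×85 + 23×38 + 29×24 + 19×61 + 19×49
  = 1068 + 2403 + 1107 + 680 + 874 + 696 + 1159 + 931 = 8918
Ratio = 7868500 / 8918 = 882.31666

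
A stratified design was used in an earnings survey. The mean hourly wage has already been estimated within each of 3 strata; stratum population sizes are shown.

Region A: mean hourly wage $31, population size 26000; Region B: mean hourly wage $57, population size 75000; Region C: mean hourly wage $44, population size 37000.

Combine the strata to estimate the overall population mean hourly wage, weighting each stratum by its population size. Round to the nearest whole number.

49

Σ Nₕ·x̄ₕ = 31×26000 + 57×75000 + 44×37000
  = 806000 + 4275000 + 1628000 = 6709000
Σ Nₕ = 26000 + 75000 + 37000 = 138000
Overall mean = 6709000 / 138000 = 48.615942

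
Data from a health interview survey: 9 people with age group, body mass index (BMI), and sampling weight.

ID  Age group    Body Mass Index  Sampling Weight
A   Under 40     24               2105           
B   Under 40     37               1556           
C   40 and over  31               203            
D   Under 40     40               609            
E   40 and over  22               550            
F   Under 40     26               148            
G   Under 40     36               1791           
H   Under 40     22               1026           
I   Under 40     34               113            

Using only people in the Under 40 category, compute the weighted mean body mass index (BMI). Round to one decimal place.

Under 40 rows: A, B, D, F, G, H, I
Weighted sum = 24×2105 + 37×1556 + 40×609 + 26×148 + 36×1791 + 22×1026 + 34×113
  = 227190
Sum of weights = 2105 + 1556 + 609 + 148 + 1791 + 1026 + 113 = 7348
Weighted mean = 227190 / 7348 = 30.918617

30.9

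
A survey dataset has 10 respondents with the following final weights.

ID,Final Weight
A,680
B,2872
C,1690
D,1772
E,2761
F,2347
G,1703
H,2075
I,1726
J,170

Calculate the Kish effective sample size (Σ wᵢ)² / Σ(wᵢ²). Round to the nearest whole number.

Σ wᵢ = 17796
Σ wᵢ² = 462400 + 8248384 + 2856100 + 3139984 + 7623121 + 5508409 + 2900209 + 4305625 + 2979076 + 28900 = 38052208
n_eff = 17796² / 38052208 = 316697616 / 38052208 = 8.3227133

8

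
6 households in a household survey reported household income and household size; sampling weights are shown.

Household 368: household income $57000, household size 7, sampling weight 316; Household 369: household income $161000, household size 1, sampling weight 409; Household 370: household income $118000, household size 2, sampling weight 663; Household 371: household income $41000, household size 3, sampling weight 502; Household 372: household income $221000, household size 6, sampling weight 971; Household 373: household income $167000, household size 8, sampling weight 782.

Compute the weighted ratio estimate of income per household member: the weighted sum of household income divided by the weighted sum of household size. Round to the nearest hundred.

30100

Σ wᵢ·y = 57000×316 + 161000×409 + 118000×663 + 41000×502 + 221000×971 + 167000×782
  = 18012000 + 65849000 + 78234000 + 20582000 + 214591000 + 130594000 = 527862000
Σ wᵢ·x = 7×316 + 1×409 + 2×663 + 3×502 + 6×971 + 8×782
  = 2212 + 409 + 1326 + 1506 + 5826 + 6256 = 17535
Ratio = 527862000 / 17535 = 30103.336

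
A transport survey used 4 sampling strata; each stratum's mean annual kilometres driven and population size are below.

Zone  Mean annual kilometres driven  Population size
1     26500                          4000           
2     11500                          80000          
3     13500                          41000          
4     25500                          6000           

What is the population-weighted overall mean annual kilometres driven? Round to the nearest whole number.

13225

Σ Nₕ·x̄ₕ = 26500×4000 + 11500×80000 + 13500×41000 + 25500×6000
  = 106000000 + 920000000 + 553500000 + 153000000 = 1732500000
Σ Nₕ = 4000 + 80000 + 41000 + 6000 = 131000
Overall mean = 1732500000 / 131000 = 13225.191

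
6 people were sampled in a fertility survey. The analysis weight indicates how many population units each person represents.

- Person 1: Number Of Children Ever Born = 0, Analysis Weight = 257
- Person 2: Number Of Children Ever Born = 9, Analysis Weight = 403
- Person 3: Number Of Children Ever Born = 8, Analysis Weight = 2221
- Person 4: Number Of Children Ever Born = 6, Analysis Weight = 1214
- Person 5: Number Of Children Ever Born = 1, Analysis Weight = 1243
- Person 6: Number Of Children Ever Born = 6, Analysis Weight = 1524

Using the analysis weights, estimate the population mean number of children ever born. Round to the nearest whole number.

6

Weighted sum = 0×257 + 9×403 + 8×2221 + 6×1214 + 1×1243 + 6×1524
  = 0 + 3627 + 17768 + 7284 + 1243 + 9144 = 39066
Sum of weights = 257 + 403 + 2221 + 1214 + 1243 + 1524 = 6862
Weighted mean = 39066 / 6862 = 5.6930924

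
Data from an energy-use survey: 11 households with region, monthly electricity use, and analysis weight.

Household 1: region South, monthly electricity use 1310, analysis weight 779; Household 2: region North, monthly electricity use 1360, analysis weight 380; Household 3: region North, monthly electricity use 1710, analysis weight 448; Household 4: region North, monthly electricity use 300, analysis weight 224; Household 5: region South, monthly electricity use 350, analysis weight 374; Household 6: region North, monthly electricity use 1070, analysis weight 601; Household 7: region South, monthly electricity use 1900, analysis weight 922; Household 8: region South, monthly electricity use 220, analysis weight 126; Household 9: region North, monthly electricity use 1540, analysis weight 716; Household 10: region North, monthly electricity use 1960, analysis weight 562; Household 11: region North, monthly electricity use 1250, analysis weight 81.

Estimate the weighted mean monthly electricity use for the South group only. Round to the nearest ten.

1330

South rows: 1, 5, 7, 8
Weighted sum = 1310×779 + 350×374 + 1900×922 + 220×126
  = 2930910
Sum of weights = 779 + 374 + 922 + 126 = 2201
Weighted mean = 2930910 / 2201 = 1331.6265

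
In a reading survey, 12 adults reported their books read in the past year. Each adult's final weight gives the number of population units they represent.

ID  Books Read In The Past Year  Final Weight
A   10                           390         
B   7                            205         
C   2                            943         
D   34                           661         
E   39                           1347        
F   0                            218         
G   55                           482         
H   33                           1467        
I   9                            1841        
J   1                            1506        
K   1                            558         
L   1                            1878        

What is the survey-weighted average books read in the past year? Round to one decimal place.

15.5

Weighted sum = 10×390 + 7×205 + 2×943 + 34×661 + 39×1347 + 0×218 + 55×482 + 33×1467 + 9×1841 + 1×1506 + 1×558 + 1×1878
  = 177660
Sum of weights = 390 + 205 + 943 + 661 + 1347 + 218 + 482 + 1467 + 1841 + 1506 + 558 + 1878 = 11496
Weighted mean = 177660 / 11496 = 15.454071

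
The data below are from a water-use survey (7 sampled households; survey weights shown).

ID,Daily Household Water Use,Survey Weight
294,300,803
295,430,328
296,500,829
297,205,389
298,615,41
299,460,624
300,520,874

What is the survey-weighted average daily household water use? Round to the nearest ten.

420

Weighted sum = 300×803 + 430×328 + 500×829 + 205×389 + 615×41 + 460×624 + 520×874
  = 240900 + 141040 + 414500 + 79745 + 25215 + 287040 + 454480 = 1642920
Sum of weights = 3888
Weighted mean = 1642920 / 3888 = 422.56173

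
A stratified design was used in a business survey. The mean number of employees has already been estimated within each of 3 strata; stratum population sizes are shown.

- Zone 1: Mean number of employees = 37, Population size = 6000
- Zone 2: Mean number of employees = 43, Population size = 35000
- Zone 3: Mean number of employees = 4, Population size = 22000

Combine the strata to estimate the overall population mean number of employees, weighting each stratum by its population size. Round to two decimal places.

Σ Nₕ·x̄ₕ = 37×6000 + 43×35000 + 4×22000
  = 1815000
Σ Nₕ = 63000
Overall mean = 1815000 / 63000 = 28.809524

28.81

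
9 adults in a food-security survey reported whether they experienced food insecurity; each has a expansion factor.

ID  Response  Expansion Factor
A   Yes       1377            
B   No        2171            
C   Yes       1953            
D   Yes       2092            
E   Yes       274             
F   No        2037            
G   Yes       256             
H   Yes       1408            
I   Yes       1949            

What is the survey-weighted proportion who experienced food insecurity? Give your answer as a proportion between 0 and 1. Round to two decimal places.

Sum of weights for 'Yes' = 1377 + 1953 + 2092 + 274 + 256 + 1408 + 1949 = 9309
Total weight = 1377 + 2171 + 1953 + 2092 + 274 + 2037 + 256 + 1408 + 1949 = 13517
Weighted proportion = 9309 / 13517 = 0.68868832

0.69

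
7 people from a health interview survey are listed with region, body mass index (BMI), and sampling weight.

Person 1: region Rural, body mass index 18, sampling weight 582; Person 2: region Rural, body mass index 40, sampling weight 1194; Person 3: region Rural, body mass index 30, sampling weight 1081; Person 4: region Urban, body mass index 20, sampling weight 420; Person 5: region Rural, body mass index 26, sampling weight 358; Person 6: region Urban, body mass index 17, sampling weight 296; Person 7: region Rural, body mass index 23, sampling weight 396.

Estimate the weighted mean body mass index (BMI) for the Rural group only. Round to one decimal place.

Rural rows: 1, 2, 3, 5, 7
Weighted sum = 18×582 + 40×1194 + 30×1081 + 26×358 + 23×396
  = 109082
Sum of weights = 582 + 1194 + 1081 + 358 + 396 = 3611
Weighted mean = 109082 / 3611 = 30.208253

30.2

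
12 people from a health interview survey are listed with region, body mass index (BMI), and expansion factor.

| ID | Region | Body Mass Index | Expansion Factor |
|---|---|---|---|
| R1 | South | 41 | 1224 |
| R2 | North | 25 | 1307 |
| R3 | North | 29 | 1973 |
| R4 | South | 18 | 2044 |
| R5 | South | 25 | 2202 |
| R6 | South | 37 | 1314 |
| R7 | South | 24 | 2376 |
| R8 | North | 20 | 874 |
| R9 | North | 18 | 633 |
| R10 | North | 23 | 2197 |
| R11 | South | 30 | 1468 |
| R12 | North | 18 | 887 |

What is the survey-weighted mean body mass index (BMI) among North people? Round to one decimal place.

23.5

North rows: R2, R3, R8, R9, R10, R12
Weighted sum = 25×1307 + 29×1973 + 20×874 + 18×633 + 23×2197 + 18×887
  = 32675 + 57217 + 17480 + 11394 + 50531 + 15966 = 185263
Sum of weights = 7871
Weighted mean = 185263 / 7871 = 23.537416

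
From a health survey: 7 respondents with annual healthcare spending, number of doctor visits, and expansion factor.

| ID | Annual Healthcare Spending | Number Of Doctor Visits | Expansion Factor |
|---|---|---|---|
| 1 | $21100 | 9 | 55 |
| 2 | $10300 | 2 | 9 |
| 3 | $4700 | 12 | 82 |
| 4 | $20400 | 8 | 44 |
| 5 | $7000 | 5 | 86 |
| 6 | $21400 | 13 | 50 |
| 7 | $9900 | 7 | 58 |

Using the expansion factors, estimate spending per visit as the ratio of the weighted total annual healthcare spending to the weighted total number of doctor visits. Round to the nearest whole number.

1434

Σ wᵢ·y = 21100×55 + 10300×9 + 4700×82 + 20400×44 + 7000×86 + 21400×50 + 9900×58
  = 1160500 + 92700 + 385400 + 897600 + 602000 + 1070000 + 574200 = 4782400
Σ wᵢ·x = 9×55 + 2×9 + 12×82 + 8×44 + 5×86 + 13×50 + 7×58
  = 495 + 18 + 984 + 352 + 430 + 650 + 406 = 3335
Ratio = 4782400 / 3335 = 1434.003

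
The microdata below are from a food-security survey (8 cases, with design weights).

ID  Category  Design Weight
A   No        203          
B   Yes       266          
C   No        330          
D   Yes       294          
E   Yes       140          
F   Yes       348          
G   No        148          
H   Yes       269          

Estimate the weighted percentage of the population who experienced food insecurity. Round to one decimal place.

65.9

Sum of weights for 'Yes' = 266 + 294 + 140 + 348 + 269 = 1317
Total weight = 203 + 266 + 330 + 294 + 140 + 348 + 148 + 269 = 1998
Weighted proportion = 1317 / 1998 = 0.65915916 → 65.915916%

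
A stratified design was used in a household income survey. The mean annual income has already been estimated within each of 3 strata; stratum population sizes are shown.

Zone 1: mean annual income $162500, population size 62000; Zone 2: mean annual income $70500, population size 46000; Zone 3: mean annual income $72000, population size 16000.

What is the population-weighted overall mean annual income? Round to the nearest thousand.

Σ Nₕ·x̄ₕ = 162500×62000 + 70500×46000 + 72000×16000
  = 10075000000 + 3243000000 + 1152000000 = 14470000000
Σ Nₕ = 62000 + 46000 + 16000 = 124000
Overall mean = 14470000000 / 124000 = 116693.55

117000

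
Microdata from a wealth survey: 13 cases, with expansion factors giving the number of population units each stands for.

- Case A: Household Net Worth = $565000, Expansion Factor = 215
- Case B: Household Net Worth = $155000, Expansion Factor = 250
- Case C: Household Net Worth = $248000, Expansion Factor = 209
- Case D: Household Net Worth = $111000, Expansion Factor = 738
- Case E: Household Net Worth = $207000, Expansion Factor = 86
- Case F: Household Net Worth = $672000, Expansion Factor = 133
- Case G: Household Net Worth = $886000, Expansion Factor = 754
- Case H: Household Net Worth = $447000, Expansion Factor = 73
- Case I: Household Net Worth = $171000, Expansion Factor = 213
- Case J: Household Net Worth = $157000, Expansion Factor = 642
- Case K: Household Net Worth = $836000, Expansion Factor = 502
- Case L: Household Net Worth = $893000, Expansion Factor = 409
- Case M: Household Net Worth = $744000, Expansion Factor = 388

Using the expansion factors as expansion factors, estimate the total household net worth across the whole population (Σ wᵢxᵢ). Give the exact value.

Weighted total = 2312626000

2312626000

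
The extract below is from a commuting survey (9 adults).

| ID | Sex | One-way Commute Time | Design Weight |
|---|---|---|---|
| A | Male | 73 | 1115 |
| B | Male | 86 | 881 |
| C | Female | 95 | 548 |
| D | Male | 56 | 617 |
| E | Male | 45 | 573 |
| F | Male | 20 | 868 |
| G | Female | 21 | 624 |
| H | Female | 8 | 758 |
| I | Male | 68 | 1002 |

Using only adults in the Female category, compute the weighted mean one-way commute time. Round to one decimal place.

36.9

Female rows: C, G, H
Weighted sum = 95×548 + 21×624 + 8×758
  = 71228
Sum of weights = 548 + 624 + 758 = 1930
Weighted mean = 71228 / 1930 = 36.905699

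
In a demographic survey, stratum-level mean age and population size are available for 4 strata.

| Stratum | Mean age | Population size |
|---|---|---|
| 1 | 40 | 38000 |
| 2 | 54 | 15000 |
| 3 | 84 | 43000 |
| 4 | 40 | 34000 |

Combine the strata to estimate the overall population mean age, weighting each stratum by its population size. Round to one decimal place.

56.2

Σ Nₕ·x̄ₕ = 40×38000 + 54×15000 + 84×43000 + 40×34000
  = 1520000 + 810000 + 3612000 + 1360000 = 7302000
Σ Nₕ = 130000
Overall mean = 7302000 / 130000 = 56.169231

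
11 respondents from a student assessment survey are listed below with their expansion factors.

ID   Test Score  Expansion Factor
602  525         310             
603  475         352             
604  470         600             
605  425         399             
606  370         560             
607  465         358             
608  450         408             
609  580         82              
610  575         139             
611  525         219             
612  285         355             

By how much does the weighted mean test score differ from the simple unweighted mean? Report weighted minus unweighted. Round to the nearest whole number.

Unweighted sum = 525 + 475 + 470 + 425 + 370 + 465 + 450 + 580 + 575 + 525 + 285 = 5145
Unweighted mean = 5145 / 11 = 467.72727
Weighted sum = 525×310 + 475×352 + 470×600 + 425×399 + 370×560 + 465×358 + 450×408 + 580×82 + 575×139 + 525×219 + 285×355
  = 162750 + 167200 + 282000 + 169575 + 207200 + 166470 + 183600 + 47560 + 79925 + 114975 + 101175 = 1682430
Sum of weights = 3782
Weighted mean = 1682430 / 3782 = 444.85193
Difference (weighted minus unweighted) = -22.875343

-23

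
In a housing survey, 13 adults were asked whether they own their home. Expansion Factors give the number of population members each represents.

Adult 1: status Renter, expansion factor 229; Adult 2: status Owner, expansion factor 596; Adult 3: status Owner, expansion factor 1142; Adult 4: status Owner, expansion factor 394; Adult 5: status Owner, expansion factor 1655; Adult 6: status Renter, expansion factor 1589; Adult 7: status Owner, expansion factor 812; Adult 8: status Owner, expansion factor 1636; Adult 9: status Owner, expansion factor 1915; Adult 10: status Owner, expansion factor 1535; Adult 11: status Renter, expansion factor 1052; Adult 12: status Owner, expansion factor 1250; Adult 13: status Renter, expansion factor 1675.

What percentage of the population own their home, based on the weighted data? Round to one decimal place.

Sum of weights for 'Owner' = 596 + 1142 + 394 + 1655 + 812 + 1636 + 1915 + 1535 + 1250 = 10935
Total weight = 15480
Weighted proportion = 10935 / 15480 = 0.70639535 → 70.639535%

70.6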